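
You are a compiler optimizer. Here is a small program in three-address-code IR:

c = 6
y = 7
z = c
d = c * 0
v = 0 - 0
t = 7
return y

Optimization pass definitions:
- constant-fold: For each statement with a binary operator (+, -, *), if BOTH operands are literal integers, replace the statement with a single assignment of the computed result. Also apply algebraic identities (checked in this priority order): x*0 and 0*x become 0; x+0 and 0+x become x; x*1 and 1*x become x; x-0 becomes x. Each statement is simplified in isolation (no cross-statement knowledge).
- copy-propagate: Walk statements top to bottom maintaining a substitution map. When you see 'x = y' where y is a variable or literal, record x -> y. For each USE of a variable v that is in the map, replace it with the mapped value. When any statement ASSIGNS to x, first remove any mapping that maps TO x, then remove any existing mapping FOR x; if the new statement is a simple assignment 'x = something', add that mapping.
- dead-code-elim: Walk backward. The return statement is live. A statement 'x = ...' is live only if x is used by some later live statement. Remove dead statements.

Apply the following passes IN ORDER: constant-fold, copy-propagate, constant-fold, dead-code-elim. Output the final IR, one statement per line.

Answer: return 7

Derivation:
Initial IR:
  c = 6
  y = 7
  z = c
  d = c * 0
  v = 0 - 0
  t = 7
  return y
After constant-fold (7 stmts):
  c = 6
  y = 7
  z = c
  d = 0
  v = 0
  t = 7
  return y
After copy-propagate (7 stmts):
  c = 6
  y = 7
  z = 6
  d = 0
  v = 0
  t = 7
  return 7
After constant-fold (7 stmts):
  c = 6
  y = 7
  z = 6
  d = 0
  v = 0
  t = 7
  return 7
After dead-code-elim (1 stmts):
  return 7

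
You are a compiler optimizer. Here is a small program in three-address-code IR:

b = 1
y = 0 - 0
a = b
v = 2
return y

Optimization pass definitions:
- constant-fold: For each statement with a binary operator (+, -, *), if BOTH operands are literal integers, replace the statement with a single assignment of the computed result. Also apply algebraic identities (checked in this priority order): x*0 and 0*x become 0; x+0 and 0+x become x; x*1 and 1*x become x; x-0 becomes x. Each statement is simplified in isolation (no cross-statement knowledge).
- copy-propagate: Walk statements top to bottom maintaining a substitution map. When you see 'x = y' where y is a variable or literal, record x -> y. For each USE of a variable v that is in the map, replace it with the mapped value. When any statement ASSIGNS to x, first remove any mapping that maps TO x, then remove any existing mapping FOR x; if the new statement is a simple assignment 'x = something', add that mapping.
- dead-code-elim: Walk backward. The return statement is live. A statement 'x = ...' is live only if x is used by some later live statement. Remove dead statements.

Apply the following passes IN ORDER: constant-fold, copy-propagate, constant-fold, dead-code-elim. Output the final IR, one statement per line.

Initial IR:
  b = 1
  y = 0 - 0
  a = b
  v = 2
  return y
After constant-fold (5 stmts):
  b = 1
  y = 0
  a = b
  v = 2
  return y
After copy-propagate (5 stmts):
  b = 1
  y = 0
  a = 1
  v = 2
  return 0
After constant-fold (5 stmts):
  b = 1
  y = 0
  a = 1
  v = 2
  return 0
After dead-code-elim (1 stmts):
  return 0

Answer: return 0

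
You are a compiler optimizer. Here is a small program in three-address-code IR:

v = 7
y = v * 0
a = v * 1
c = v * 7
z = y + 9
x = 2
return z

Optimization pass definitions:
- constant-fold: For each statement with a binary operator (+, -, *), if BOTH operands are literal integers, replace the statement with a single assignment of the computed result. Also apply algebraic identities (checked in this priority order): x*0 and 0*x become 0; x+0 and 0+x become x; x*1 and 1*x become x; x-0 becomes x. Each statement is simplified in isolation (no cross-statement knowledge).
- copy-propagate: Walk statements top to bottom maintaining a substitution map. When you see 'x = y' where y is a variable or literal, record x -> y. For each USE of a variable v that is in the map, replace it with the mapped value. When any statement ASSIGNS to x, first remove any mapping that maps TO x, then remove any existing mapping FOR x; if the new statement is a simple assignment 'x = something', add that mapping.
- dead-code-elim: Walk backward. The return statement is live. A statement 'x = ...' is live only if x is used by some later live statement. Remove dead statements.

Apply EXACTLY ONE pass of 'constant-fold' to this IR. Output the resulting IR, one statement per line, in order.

Answer: v = 7
y = 0
a = v
c = v * 7
z = y + 9
x = 2
return z

Derivation:
Applying constant-fold statement-by-statement:
  [1] v = 7  (unchanged)
  [2] y = v * 0  -> y = 0
  [3] a = v * 1  -> a = v
  [4] c = v * 7  (unchanged)
  [5] z = y + 9  (unchanged)
  [6] x = 2  (unchanged)
  [7] return z  (unchanged)
Result (7 stmts):
  v = 7
  y = 0
  a = v
  c = v * 7
  z = y + 9
  x = 2
  return z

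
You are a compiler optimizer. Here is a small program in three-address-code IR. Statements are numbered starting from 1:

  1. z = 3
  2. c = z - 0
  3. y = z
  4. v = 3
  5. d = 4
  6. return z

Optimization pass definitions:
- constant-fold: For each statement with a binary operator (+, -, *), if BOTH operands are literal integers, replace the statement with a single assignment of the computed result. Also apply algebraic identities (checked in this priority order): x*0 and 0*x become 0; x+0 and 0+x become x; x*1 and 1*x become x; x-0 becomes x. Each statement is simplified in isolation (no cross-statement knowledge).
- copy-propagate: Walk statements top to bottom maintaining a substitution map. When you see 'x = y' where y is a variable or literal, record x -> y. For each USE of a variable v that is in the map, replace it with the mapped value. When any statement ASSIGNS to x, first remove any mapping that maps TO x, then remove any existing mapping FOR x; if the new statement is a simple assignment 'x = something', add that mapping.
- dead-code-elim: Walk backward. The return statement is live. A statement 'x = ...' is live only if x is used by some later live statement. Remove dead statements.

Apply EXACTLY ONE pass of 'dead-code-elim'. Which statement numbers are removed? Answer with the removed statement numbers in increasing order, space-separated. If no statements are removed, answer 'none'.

Answer: 2 3 4 5

Derivation:
Backward liveness scan:
Stmt 1 'z = 3': KEEP (z is live); live-in = []
Stmt 2 'c = z - 0': DEAD (c not in live set ['z'])
Stmt 3 'y = z': DEAD (y not in live set ['z'])
Stmt 4 'v = 3': DEAD (v not in live set ['z'])
Stmt 5 'd = 4': DEAD (d not in live set ['z'])
Stmt 6 'return z': KEEP (return); live-in = ['z']
Removed statement numbers: [2, 3, 4, 5]
Surviving IR:
  z = 3
  return z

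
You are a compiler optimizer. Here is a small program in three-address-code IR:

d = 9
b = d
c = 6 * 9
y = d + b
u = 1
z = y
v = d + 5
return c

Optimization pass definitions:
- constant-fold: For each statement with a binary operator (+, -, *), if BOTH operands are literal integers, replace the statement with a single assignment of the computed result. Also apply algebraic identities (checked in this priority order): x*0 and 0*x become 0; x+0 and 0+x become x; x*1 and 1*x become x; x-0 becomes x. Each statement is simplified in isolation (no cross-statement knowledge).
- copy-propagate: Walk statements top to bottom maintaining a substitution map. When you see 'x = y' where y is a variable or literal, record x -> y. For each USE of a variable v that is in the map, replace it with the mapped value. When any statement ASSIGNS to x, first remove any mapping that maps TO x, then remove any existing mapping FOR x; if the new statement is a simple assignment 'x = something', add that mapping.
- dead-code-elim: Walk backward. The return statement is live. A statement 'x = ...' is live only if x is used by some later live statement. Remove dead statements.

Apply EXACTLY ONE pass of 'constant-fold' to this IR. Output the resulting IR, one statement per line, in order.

Answer: d = 9
b = d
c = 54
y = d + b
u = 1
z = y
v = d + 5
return c

Derivation:
Applying constant-fold statement-by-statement:
  [1] d = 9  (unchanged)
  [2] b = d  (unchanged)
  [3] c = 6 * 9  -> c = 54
  [4] y = d + b  (unchanged)
  [5] u = 1  (unchanged)
  [6] z = y  (unchanged)
  [7] v = d + 5  (unchanged)
  [8] return c  (unchanged)
Result (8 stmts):
  d = 9
  b = d
  c = 54
  y = d + b
  u = 1
  z = y
  v = d + 5
  return c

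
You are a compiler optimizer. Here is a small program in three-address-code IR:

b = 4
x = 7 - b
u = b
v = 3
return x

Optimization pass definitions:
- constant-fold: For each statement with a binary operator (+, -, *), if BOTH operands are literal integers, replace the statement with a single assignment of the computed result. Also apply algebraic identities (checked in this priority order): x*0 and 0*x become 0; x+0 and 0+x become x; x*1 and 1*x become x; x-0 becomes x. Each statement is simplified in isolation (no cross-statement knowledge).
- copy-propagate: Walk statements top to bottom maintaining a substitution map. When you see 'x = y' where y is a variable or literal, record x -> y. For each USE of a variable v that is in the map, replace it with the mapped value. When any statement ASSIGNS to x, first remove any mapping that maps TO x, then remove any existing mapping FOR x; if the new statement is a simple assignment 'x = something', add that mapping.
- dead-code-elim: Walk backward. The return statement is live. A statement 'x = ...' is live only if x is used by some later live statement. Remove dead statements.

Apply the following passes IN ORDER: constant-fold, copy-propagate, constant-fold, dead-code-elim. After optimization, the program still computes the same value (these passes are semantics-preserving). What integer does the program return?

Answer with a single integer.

Initial IR:
  b = 4
  x = 7 - b
  u = b
  v = 3
  return x
After constant-fold (5 stmts):
  b = 4
  x = 7 - b
  u = b
  v = 3
  return x
After copy-propagate (5 stmts):
  b = 4
  x = 7 - 4
  u = 4
  v = 3
  return x
After constant-fold (5 stmts):
  b = 4
  x = 3
  u = 4
  v = 3
  return x
After dead-code-elim (2 stmts):
  x = 3
  return x
Evaluate:
  b = 4  =>  b = 4
  x = 7 - b  =>  x = 3
  u = b  =>  u = 4
  v = 3  =>  v = 3
  return x = 3

Answer: 3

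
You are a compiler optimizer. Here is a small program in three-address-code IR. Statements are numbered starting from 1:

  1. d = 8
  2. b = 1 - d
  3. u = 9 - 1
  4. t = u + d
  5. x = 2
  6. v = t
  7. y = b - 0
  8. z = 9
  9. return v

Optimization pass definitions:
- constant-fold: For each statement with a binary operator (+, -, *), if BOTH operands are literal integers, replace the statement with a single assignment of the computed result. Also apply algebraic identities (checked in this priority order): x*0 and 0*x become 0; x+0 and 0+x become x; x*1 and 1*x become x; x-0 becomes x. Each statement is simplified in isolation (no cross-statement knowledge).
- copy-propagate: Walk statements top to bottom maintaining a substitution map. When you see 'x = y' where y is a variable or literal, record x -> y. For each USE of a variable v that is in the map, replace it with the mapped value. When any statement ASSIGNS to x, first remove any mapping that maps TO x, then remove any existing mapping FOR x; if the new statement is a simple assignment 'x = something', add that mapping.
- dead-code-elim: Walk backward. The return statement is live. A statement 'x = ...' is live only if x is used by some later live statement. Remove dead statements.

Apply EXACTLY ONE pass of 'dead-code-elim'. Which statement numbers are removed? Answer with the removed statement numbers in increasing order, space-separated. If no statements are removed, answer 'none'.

Backward liveness scan:
Stmt 1 'd = 8': KEEP (d is live); live-in = []
Stmt 2 'b = 1 - d': DEAD (b not in live set ['d'])
Stmt 3 'u = 9 - 1': KEEP (u is live); live-in = ['d']
Stmt 4 't = u + d': KEEP (t is live); live-in = ['d', 'u']
Stmt 5 'x = 2': DEAD (x not in live set ['t'])
Stmt 6 'v = t': KEEP (v is live); live-in = ['t']
Stmt 7 'y = b - 0': DEAD (y not in live set ['v'])
Stmt 8 'z = 9': DEAD (z not in live set ['v'])
Stmt 9 'return v': KEEP (return); live-in = ['v']
Removed statement numbers: [2, 5, 7, 8]
Surviving IR:
  d = 8
  u = 9 - 1
  t = u + d
  v = t
  return v

Answer: 2 5 7 8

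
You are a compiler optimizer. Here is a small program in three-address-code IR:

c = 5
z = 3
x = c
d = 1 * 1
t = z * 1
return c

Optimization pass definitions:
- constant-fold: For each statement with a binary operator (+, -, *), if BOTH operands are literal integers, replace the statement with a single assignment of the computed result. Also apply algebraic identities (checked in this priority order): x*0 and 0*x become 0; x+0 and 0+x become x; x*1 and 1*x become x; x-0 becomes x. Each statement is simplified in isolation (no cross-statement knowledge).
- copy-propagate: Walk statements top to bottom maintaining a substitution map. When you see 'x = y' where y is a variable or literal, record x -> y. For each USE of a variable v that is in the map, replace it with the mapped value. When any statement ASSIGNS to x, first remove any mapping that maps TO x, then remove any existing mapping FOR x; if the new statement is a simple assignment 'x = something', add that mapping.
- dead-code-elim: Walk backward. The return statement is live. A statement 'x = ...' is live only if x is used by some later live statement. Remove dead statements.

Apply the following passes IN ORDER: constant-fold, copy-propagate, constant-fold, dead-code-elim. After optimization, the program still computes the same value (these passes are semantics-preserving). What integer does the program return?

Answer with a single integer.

Answer: 5

Derivation:
Initial IR:
  c = 5
  z = 3
  x = c
  d = 1 * 1
  t = z * 1
  return c
After constant-fold (6 stmts):
  c = 5
  z = 3
  x = c
  d = 1
  t = z
  return c
After copy-propagate (6 stmts):
  c = 5
  z = 3
  x = 5
  d = 1
  t = 3
  return 5
After constant-fold (6 stmts):
  c = 5
  z = 3
  x = 5
  d = 1
  t = 3
  return 5
After dead-code-elim (1 stmts):
  return 5
Evaluate:
  c = 5  =>  c = 5
  z = 3  =>  z = 3
  x = c  =>  x = 5
  d = 1 * 1  =>  d = 1
  t = z * 1  =>  t = 3
  return c = 5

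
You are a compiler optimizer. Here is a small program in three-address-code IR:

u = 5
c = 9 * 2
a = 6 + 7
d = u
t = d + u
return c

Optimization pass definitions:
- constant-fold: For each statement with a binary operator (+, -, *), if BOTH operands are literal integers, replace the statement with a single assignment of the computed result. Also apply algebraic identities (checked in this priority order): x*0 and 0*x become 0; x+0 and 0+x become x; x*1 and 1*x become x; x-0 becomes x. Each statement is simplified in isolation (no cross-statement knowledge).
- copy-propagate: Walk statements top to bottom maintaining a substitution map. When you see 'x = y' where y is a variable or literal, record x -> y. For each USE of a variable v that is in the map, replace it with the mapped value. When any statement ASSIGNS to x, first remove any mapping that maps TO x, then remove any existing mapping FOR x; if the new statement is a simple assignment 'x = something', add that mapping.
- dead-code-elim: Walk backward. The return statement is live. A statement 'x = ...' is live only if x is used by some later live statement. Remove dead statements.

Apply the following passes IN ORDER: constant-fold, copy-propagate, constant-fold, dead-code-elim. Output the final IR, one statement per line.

Initial IR:
  u = 5
  c = 9 * 2
  a = 6 + 7
  d = u
  t = d + u
  return c
After constant-fold (6 stmts):
  u = 5
  c = 18
  a = 13
  d = u
  t = d + u
  return c
After copy-propagate (6 stmts):
  u = 5
  c = 18
  a = 13
  d = 5
  t = 5 + 5
  return 18
After constant-fold (6 stmts):
  u = 5
  c = 18
  a = 13
  d = 5
  t = 10
  return 18
After dead-code-elim (1 stmts):
  return 18

Answer: return 18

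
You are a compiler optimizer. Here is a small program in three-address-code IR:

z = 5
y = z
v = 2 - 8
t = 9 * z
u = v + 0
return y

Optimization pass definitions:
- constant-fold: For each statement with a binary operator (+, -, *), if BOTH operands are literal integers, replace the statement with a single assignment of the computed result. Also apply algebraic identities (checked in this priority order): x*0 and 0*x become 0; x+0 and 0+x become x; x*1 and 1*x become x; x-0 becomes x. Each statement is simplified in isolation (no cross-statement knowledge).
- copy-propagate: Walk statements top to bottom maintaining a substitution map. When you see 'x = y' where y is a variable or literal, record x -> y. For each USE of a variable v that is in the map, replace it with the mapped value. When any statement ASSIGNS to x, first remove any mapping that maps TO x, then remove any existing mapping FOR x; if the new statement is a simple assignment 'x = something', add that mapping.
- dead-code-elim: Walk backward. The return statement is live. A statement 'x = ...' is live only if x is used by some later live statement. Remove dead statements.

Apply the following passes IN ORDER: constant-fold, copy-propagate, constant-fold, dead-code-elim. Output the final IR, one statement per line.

Initial IR:
  z = 5
  y = z
  v = 2 - 8
  t = 9 * z
  u = v + 0
  return y
After constant-fold (6 stmts):
  z = 5
  y = z
  v = -6
  t = 9 * z
  u = v
  return y
After copy-propagate (6 stmts):
  z = 5
  y = 5
  v = -6
  t = 9 * 5
  u = -6
  return 5
After constant-fold (6 stmts):
  z = 5
  y = 5
  v = -6
  t = 45
  u = -6
  return 5
After dead-code-elim (1 stmts):
  return 5

Answer: return 5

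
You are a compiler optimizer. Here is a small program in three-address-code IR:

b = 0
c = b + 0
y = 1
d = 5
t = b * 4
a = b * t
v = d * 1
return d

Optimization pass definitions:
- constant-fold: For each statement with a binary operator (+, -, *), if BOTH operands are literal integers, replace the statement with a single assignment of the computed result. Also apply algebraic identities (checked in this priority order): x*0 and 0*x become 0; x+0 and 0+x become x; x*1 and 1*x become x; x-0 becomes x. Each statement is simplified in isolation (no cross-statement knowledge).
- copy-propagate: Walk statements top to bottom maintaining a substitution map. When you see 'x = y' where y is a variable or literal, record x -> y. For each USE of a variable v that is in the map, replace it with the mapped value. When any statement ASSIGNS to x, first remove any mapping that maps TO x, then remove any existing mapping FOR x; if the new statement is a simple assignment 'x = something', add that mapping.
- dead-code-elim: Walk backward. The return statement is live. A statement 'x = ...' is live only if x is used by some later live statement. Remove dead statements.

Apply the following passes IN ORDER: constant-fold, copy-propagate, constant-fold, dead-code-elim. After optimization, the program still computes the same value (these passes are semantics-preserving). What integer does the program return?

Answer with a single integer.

Initial IR:
  b = 0
  c = b + 0
  y = 1
  d = 5
  t = b * 4
  a = b * t
  v = d * 1
  return d
After constant-fold (8 stmts):
  b = 0
  c = b
  y = 1
  d = 5
  t = b * 4
  a = b * t
  v = d
  return d
After copy-propagate (8 stmts):
  b = 0
  c = 0
  y = 1
  d = 5
  t = 0 * 4
  a = 0 * t
  v = 5
  return 5
After constant-fold (8 stmts):
  b = 0
  c = 0
  y = 1
  d = 5
  t = 0
  a = 0
  v = 5
  return 5
After dead-code-elim (1 stmts):
  return 5
Evaluate:
  b = 0  =>  b = 0
  c = b + 0  =>  c = 0
  y = 1  =>  y = 1
  d = 5  =>  d = 5
  t = b * 4  =>  t = 0
  a = b * t  =>  a = 0
  v = d * 1  =>  v = 5
  return d = 5

Answer: 5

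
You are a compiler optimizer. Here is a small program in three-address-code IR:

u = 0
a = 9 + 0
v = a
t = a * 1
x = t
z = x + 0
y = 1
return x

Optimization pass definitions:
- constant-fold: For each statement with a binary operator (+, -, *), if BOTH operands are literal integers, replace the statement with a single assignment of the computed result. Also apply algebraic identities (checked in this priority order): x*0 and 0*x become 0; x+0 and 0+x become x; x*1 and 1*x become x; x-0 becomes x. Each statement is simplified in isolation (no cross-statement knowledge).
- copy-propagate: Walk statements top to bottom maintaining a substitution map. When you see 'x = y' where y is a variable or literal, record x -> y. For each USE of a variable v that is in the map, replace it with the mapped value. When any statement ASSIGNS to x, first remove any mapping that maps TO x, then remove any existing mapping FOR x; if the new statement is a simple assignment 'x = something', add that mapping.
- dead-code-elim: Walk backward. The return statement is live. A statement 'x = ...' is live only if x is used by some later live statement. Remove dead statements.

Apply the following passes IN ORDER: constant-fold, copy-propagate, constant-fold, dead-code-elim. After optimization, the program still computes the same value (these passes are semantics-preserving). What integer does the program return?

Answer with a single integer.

Answer: 9

Derivation:
Initial IR:
  u = 0
  a = 9 + 0
  v = a
  t = a * 1
  x = t
  z = x + 0
  y = 1
  return x
After constant-fold (8 stmts):
  u = 0
  a = 9
  v = a
  t = a
  x = t
  z = x
  y = 1
  return x
After copy-propagate (8 stmts):
  u = 0
  a = 9
  v = 9
  t = 9
  x = 9
  z = 9
  y = 1
  return 9
After constant-fold (8 stmts):
  u = 0
  a = 9
  v = 9
  t = 9
  x = 9
  z = 9
  y = 1
  return 9
After dead-code-elim (1 stmts):
  return 9
Evaluate:
  u = 0  =>  u = 0
  a = 9 + 0  =>  a = 9
  v = a  =>  v = 9
  t = a * 1  =>  t = 9
  x = t  =>  x = 9
  z = x + 0  =>  z = 9
  y = 1  =>  y = 1
  return x = 9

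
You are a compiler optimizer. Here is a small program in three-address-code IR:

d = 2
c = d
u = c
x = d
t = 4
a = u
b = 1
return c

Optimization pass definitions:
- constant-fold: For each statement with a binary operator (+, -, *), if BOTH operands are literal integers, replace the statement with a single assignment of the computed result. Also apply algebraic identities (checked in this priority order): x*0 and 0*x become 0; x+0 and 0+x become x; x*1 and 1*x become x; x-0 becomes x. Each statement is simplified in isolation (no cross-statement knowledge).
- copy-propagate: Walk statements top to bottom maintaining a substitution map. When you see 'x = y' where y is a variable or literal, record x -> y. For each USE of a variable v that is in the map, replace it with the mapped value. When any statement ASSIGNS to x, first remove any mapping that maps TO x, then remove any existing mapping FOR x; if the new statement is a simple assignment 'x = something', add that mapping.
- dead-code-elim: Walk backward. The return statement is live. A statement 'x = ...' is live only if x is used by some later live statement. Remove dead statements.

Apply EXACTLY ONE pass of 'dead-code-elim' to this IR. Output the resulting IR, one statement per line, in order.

Answer: d = 2
c = d
return c

Derivation:
Applying dead-code-elim statement-by-statement:
  [8] return c  -> KEEP (return); live=['c']
  [7] b = 1  -> DEAD (b not live)
  [6] a = u  -> DEAD (a not live)
  [5] t = 4  -> DEAD (t not live)
  [4] x = d  -> DEAD (x not live)
  [3] u = c  -> DEAD (u not live)
  [2] c = d  -> KEEP; live=['d']
  [1] d = 2  -> KEEP; live=[]
Result (3 stmts):
  d = 2
  c = d
  return c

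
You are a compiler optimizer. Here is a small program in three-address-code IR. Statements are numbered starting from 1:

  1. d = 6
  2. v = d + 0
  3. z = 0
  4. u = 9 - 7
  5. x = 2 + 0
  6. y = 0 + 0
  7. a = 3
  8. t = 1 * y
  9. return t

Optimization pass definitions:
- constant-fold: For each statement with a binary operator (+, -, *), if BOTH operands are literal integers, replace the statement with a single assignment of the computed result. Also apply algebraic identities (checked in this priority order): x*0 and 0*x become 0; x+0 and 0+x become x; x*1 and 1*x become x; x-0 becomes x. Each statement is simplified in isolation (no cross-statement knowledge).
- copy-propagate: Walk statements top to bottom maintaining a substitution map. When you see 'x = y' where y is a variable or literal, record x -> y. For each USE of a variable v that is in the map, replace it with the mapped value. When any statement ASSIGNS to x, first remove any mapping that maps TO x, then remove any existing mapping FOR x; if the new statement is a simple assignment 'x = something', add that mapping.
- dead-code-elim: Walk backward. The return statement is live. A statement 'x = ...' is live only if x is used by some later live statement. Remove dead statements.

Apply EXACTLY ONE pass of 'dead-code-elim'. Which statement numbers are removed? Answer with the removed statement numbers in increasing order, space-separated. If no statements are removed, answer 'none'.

Answer: 1 2 3 4 5 7

Derivation:
Backward liveness scan:
Stmt 1 'd = 6': DEAD (d not in live set [])
Stmt 2 'v = d + 0': DEAD (v not in live set [])
Stmt 3 'z = 0': DEAD (z not in live set [])
Stmt 4 'u = 9 - 7': DEAD (u not in live set [])
Stmt 5 'x = 2 + 0': DEAD (x not in live set [])
Stmt 6 'y = 0 + 0': KEEP (y is live); live-in = []
Stmt 7 'a = 3': DEAD (a not in live set ['y'])
Stmt 8 't = 1 * y': KEEP (t is live); live-in = ['y']
Stmt 9 'return t': KEEP (return); live-in = ['t']
Removed statement numbers: [1, 2, 3, 4, 5, 7]
Surviving IR:
  y = 0 + 0
  t = 1 * y
  return t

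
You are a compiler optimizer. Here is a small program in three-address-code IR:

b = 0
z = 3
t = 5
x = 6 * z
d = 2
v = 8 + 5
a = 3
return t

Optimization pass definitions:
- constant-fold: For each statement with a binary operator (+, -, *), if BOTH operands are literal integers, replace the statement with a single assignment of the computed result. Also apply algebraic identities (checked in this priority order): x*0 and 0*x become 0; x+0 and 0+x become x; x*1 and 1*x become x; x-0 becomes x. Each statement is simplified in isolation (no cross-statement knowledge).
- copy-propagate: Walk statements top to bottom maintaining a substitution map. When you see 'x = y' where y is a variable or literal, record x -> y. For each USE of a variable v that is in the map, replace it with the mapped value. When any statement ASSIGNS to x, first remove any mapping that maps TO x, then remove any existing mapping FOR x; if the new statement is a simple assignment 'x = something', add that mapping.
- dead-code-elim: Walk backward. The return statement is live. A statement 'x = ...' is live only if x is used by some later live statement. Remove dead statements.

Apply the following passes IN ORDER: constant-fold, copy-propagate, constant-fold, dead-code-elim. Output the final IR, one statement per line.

Answer: return 5

Derivation:
Initial IR:
  b = 0
  z = 3
  t = 5
  x = 6 * z
  d = 2
  v = 8 + 5
  a = 3
  return t
After constant-fold (8 stmts):
  b = 0
  z = 3
  t = 5
  x = 6 * z
  d = 2
  v = 13
  a = 3
  return t
After copy-propagate (8 stmts):
  b = 0
  z = 3
  t = 5
  x = 6 * 3
  d = 2
  v = 13
  a = 3
  return 5
After constant-fold (8 stmts):
  b = 0
  z = 3
  t = 5
  x = 18
  d = 2
  v = 13
  a = 3
  return 5
After dead-code-elim (1 stmts):
  return 5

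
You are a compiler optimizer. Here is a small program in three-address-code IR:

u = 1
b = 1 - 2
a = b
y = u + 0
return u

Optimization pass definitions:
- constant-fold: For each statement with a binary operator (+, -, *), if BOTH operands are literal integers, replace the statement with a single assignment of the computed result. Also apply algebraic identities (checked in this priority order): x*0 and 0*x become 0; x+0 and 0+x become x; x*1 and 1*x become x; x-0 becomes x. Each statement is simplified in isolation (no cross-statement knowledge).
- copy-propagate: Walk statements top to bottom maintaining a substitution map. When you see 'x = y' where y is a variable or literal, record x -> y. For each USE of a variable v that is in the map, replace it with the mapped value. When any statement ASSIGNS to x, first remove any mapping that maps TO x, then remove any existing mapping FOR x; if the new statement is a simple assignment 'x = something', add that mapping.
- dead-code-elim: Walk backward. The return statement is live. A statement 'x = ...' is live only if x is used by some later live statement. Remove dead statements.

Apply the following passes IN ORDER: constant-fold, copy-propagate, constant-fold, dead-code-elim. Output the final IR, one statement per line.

Answer: return 1

Derivation:
Initial IR:
  u = 1
  b = 1 - 2
  a = b
  y = u + 0
  return u
After constant-fold (5 stmts):
  u = 1
  b = -1
  a = b
  y = u
  return u
After copy-propagate (5 stmts):
  u = 1
  b = -1
  a = -1
  y = 1
  return 1
After constant-fold (5 stmts):
  u = 1
  b = -1
  a = -1
  y = 1
  return 1
After dead-code-elim (1 stmts):
  return 1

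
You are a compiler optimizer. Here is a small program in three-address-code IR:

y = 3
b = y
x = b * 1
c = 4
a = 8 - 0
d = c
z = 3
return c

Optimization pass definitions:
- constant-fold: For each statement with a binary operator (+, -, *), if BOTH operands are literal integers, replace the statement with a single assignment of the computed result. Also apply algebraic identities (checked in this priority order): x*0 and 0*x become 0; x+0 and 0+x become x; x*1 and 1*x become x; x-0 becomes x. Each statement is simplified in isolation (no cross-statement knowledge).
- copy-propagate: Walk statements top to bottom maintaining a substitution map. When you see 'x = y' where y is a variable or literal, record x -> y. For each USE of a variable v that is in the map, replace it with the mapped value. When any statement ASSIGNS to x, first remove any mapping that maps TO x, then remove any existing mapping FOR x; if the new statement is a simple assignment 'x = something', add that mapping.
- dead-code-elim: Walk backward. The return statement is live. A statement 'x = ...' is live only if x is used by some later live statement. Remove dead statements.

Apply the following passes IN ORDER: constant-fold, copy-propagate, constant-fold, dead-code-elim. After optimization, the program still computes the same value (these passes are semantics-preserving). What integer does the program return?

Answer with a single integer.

Initial IR:
  y = 3
  b = y
  x = b * 1
  c = 4
  a = 8 - 0
  d = c
  z = 3
  return c
After constant-fold (8 stmts):
  y = 3
  b = y
  x = b
  c = 4
  a = 8
  d = c
  z = 3
  return c
After copy-propagate (8 stmts):
  y = 3
  b = 3
  x = 3
  c = 4
  a = 8
  d = 4
  z = 3
  return 4
After constant-fold (8 stmts):
  y = 3
  b = 3
  x = 3
  c = 4
  a = 8
  d = 4
  z = 3
  return 4
After dead-code-elim (1 stmts):
  return 4
Evaluate:
  y = 3  =>  y = 3
  b = y  =>  b = 3
  x = b * 1  =>  x = 3
  c = 4  =>  c = 4
  a = 8 - 0  =>  a = 8
  d = c  =>  d = 4
  z = 3  =>  z = 3
  return c = 4

Answer: 4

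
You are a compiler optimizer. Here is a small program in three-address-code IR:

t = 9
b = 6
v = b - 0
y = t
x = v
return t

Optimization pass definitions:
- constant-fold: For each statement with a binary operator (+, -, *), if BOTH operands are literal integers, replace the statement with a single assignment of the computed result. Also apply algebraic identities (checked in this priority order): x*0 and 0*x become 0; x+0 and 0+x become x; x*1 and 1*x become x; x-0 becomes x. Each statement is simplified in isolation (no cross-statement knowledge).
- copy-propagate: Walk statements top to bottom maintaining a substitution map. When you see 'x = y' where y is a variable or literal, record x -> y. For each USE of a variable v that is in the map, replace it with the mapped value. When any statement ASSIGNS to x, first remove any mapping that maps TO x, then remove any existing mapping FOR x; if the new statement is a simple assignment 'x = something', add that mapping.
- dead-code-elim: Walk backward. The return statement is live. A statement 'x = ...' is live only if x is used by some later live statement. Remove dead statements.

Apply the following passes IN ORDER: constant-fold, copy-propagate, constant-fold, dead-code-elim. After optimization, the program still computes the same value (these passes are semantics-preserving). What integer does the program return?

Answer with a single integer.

Initial IR:
  t = 9
  b = 6
  v = b - 0
  y = t
  x = v
  return t
After constant-fold (6 stmts):
  t = 9
  b = 6
  v = b
  y = t
  x = v
  return t
After copy-propagate (6 stmts):
  t = 9
  b = 6
  v = 6
  y = 9
  x = 6
  return 9
After constant-fold (6 stmts):
  t = 9
  b = 6
  v = 6
  y = 9
  x = 6
  return 9
After dead-code-elim (1 stmts):
  return 9
Evaluate:
  t = 9  =>  t = 9
  b = 6  =>  b = 6
  v = b - 0  =>  v = 6
  y = t  =>  y = 9
  x = v  =>  x = 6
  return t = 9

Answer: 9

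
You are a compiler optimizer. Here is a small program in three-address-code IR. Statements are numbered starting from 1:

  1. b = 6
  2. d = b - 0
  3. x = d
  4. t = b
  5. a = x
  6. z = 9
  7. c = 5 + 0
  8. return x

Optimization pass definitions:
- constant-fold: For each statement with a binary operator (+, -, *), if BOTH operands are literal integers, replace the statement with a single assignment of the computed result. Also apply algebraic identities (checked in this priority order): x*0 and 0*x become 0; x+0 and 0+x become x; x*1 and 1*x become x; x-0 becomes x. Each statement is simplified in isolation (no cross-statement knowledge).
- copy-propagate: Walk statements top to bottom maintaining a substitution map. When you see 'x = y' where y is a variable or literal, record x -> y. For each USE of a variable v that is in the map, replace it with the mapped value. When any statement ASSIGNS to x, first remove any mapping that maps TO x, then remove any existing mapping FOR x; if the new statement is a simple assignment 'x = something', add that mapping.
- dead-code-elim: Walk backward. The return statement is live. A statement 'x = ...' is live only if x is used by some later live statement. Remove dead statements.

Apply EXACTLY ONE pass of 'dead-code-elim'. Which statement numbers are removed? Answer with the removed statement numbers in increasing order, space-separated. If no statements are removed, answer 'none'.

Backward liveness scan:
Stmt 1 'b = 6': KEEP (b is live); live-in = []
Stmt 2 'd = b - 0': KEEP (d is live); live-in = ['b']
Stmt 3 'x = d': KEEP (x is live); live-in = ['d']
Stmt 4 't = b': DEAD (t not in live set ['x'])
Stmt 5 'a = x': DEAD (a not in live set ['x'])
Stmt 6 'z = 9': DEAD (z not in live set ['x'])
Stmt 7 'c = 5 + 0': DEAD (c not in live set ['x'])
Stmt 8 'return x': KEEP (return); live-in = ['x']
Removed statement numbers: [4, 5, 6, 7]
Surviving IR:
  b = 6
  d = b - 0
  x = d
  return x

Answer: 4 5 6 7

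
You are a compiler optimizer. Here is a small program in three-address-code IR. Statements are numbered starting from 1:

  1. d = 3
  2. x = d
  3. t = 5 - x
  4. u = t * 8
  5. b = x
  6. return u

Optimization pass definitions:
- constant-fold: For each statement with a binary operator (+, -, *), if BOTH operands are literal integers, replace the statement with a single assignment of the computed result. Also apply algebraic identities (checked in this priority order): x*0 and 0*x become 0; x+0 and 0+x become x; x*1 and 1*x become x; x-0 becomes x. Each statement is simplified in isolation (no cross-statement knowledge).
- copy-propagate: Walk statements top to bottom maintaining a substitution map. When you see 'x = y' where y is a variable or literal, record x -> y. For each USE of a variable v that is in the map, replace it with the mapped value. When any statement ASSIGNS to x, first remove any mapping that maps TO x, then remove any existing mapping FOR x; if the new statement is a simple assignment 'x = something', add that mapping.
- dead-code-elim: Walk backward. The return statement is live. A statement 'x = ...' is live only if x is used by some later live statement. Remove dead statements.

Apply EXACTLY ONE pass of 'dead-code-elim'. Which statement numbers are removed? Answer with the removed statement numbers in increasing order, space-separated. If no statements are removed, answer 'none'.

Backward liveness scan:
Stmt 1 'd = 3': KEEP (d is live); live-in = []
Stmt 2 'x = d': KEEP (x is live); live-in = ['d']
Stmt 3 't = 5 - x': KEEP (t is live); live-in = ['x']
Stmt 4 'u = t * 8': KEEP (u is live); live-in = ['t']
Stmt 5 'b = x': DEAD (b not in live set ['u'])
Stmt 6 'return u': KEEP (return); live-in = ['u']
Removed statement numbers: [5]
Surviving IR:
  d = 3
  x = d
  t = 5 - x
  u = t * 8
  return u

Answer: 5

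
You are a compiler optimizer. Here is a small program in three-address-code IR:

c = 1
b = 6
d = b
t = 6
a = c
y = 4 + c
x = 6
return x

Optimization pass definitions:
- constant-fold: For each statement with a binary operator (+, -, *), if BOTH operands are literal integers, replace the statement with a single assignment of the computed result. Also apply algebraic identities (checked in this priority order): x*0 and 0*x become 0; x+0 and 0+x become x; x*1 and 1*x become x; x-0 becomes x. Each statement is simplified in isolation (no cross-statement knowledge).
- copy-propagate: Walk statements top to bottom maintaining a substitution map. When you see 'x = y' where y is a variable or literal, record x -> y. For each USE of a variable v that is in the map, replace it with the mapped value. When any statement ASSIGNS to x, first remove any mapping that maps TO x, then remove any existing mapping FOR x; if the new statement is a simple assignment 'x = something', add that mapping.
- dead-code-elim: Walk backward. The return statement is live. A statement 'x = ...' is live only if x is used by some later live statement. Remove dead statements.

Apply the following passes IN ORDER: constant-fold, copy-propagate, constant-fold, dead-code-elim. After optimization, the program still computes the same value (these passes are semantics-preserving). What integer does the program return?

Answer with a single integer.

Answer: 6

Derivation:
Initial IR:
  c = 1
  b = 6
  d = b
  t = 6
  a = c
  y = 4 + c
  x = 6
  return x
After constant-fold (8 stmts):
  c = 1
  b = 6
  d = b
  t = 6
  a = c
  y = 4 + c
  x = 6
  return x
After copy-propagate (8 stmts):
  c = 1
  b = 6
  d = 6
  t = 6
  a = 1
  y = 4 + 1
  x = 6
  return 6
After constant-fold (8 stmts):
  c = 1
  b = 6
  d = 6
  t = 6
  a = 1
  y = 5
  x = 6
  return 6
After dead-code-elim (1 stmts):
  return 6
Evaluate:
  c = 1  =>  c = 1
  b = 6  =>  b = 6
  d = b  =>  d = 6
  t = 6  =>  t = 6
  a = c  =>  a = 1
  y = 4 + c  =>  y = 5
  x = 6  =>  x = 6
  return x = 6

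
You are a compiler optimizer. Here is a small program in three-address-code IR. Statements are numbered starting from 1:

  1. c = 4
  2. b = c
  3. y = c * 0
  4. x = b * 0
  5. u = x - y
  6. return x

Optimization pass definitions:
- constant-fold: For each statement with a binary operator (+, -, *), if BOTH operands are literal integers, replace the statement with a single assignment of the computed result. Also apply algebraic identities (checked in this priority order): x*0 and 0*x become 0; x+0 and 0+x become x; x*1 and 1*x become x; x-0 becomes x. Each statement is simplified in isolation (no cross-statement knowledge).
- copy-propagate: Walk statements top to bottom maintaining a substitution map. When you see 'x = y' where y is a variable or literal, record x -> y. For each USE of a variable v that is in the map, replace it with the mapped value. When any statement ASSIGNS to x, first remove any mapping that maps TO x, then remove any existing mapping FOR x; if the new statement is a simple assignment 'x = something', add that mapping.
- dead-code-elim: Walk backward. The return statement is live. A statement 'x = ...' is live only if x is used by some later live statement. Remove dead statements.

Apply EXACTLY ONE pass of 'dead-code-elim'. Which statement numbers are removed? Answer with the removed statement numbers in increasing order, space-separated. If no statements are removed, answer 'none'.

Answer: 3 5

Derivation:
Backward liveness scan:
Stmt 1 'c = 4': KEEP (c is live); live-in = []
Stmt 2 'b = c': KEEP (b is live); live-in = ['c']
Stmt 3 'y = c * 0': DEAD (y not in live set ['b'])
Stmt 4 'x = b * 0': KEEP (x is live); live-in = ['b']
Stmt 5 'u = x - y': DEAD (u not in live set ['x'])
Stmt 6 'return x': KEEP (return); live-in = ['x']
Removed statement numbers: [3, 5]
Surviving IR:
  c = 4
  b = c
  x = b * 0
  return x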